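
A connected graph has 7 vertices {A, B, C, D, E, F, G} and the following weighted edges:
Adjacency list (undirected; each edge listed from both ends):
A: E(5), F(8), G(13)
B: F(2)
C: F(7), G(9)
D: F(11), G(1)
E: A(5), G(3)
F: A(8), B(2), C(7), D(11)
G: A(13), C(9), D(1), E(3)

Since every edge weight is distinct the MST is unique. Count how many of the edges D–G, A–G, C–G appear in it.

1

Kruskal's algorithm — process edges by increasing weight (ties by edge label):
D–G (1): add — endpoints in different components.
B–F (2): add — endpoints in different components.
E–G (3): add — endpoints in different components.
A–E (5): add — endpoints in different components.
C–F (7): add — endpoints in different components.
A–F (8): add — endpoints in different components.
MST edge set: {D–G, B–F, E–G, A–E, C–F, A–F}.
Of the listed edges, {D–G} are in the MST → 1.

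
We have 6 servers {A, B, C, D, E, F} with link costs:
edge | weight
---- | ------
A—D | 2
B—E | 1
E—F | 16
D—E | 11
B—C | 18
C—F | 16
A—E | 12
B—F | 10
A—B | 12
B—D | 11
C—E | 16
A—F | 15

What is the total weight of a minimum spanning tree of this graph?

40

Kruskal's algorithm — process edges by increasing weight (ties by edge label):
B—E (1): add — endpoints in different components.
A—D (2): add — endpoints in different components.
B—F (10): add — endpoints in different components.
B—D (11): add — endpoints in different components.
D—E (11): skip — D and E already connected.
A—B (12): skip — A and B already connected.
A—E (12): skip — A and E already connected.
A—F (15): skip — A and F already connected.
C—E (16): add — endpoints in different components.
MST edges: B—E, A—D, B—F, B—D, C—E; total weight 1+2+10+11+16 = 40.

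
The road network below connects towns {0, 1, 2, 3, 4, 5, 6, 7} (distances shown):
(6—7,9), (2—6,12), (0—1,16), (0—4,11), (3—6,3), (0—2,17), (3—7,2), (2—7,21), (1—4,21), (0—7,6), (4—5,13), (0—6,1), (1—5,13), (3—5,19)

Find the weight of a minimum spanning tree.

55

Sort edges by weight, then run Kruskal:
0—6 (1): add — endpoints in different components.
3—7 (2): add — endpoints in different components.
3—6 (3): add — endpoints in different components.
0—7 (6): skip — 0 and 7 already connected.
6—7 (9): skip — 6 and 7 already connected.
0—4 (11): add — endpoints in different components.
2—6 (12): add — endpoints in different components.
1—5 (13): add — endpoints in different components.
4—5 (13): add — endpoints in different components.
MST edges: 0—6, 3—7, 3—6, 0—4, 2—6, 1—5, 4—5; total weight 1+2+3+11+12+13+13 = 55.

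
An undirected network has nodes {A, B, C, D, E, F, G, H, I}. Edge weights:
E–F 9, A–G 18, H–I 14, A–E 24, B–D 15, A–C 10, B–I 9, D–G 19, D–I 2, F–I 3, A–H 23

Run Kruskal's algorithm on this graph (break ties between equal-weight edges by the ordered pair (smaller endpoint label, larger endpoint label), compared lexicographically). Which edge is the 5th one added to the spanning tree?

A-C

Kruskal's algorithm — process edges by increasing weight (ties by edge label):
D–I (2): add — endpoints in different components.
F–I (3): add — endpoints in different components.
B–I (9): add — endpoints in different components.
E–F (9): add — endpoints in different components.
A–C (10): add — endpoints in different components.
H–I (14): add — endpoints in different components.
B–D (15): skip — B and D already connected.
A–G (18): add — endpoints in different components.
D–G (19): add — endpoints in different components.
The 5th edge added is A–C.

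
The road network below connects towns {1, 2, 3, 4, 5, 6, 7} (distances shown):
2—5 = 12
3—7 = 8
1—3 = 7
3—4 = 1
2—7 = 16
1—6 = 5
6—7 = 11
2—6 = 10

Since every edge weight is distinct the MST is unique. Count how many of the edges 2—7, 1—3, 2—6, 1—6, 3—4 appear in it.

4

Kruskal's algorithm — process edges by increasing weight (ties by edge label):
3—4 (1): add — endpoints in different components.
1—6 (5): add — endpoints in different components.
1—3 (7): add — endpoints in different components.
3—7 (8): add — endpoints in different components.
2—6 (10): add — endpoints in different components.
6—7 (11): skip — 6 and 7 already connected.
2—5 (12): add — endpoints in different components.
MST edge set: {3—4, 1—6, 1—3, 3—7, 2—6, 2—5}.
Of the listed edges, {1—3, 2—6, 1—6, 3—4} are in the MST → 4.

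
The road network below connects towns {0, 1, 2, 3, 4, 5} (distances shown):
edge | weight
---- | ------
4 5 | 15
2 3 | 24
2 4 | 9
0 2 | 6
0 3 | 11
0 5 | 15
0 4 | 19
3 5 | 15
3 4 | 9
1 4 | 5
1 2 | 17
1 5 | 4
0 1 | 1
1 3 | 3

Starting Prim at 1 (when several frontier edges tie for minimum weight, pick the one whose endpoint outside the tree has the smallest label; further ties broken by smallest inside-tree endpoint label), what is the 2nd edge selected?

Prim's algorithm from 1:
Step 1: cheapest edge leaving the tree is 0 1 (1); add 0.
Step 2: cheapest edge leaving the tree is 1 3 (3); add 3.
Step 3: cheapest edge leaving the tree is 1 5 (4); add 5.
Step 4: cheapest edge leaving the tree is 1 4 (5); add 4.
Step 5: cheapest edge leaving the tree is 0 2 (6); add 2.
The 2nd edge added is 1 3.

1-3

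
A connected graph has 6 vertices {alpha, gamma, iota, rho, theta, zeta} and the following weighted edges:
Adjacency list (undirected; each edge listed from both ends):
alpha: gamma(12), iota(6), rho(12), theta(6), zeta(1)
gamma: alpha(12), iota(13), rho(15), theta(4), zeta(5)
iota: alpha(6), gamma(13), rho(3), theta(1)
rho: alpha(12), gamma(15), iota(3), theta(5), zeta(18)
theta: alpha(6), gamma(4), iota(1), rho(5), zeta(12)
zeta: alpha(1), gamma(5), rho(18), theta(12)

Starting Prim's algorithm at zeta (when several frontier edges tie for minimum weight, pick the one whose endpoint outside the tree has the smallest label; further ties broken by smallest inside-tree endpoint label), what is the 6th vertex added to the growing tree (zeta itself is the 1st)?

rho

Grow the tree from zeta using Prim:
Step 1: cheapest edge leaving the tree is alpha-zeta (1); add alpha.
Step 2: cheapest edge leaving the tree is gamma-zeta (5); add gamma.
Step 3: cheapest edge leaving the tree is gamma-theta (4); add theta.
Step 4: cheapest edge leaving the tree is iota-theta (1); add iota.
Step 5: cheapest edge leaving the tree is iota-rho (3); add rho.
Vertex order: zeta, alpha, gamma, theta, iota, rho. The 6th vertex is rho.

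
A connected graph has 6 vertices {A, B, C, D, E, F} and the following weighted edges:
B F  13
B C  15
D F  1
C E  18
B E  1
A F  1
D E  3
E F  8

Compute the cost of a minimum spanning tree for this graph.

Sort edges by weight, then run Kruskal:
A F (1): add. Components now {A,F} {B} {C} {D} {E}
B E (1): add. Components now {A,F} {B,E} {C} {D}
D F (1): add. Components now {A,D,F} {B,E} {C}
D E (3): add. Components now {A,B,D,E,F} {C}
E F (8): skip — E and F already connected.
B F (13): skip — B and F already connected.
B C (15): add. Components now {A,B,C,D,E,F}
MST edges: A F, B E, D F, D E, B C; total weight 1+1+1+3+15 = 21.

21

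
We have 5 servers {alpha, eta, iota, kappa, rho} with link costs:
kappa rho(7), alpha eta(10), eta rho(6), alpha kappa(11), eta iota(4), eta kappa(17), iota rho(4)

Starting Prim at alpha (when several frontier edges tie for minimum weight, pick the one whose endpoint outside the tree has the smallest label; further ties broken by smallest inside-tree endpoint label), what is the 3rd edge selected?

Prim, starting at alpha.
Step 1: frontier [alpha eta 10, alpha kappa 11] → take alpha eta (10); add eta.
Step 2: frontier [alpha kappa 11, eta iota 4, eta rho 6, eta kappa 17] → take eta iota (4); add iota.
Step 3: frontier [alpha kappa 11, eta rho 6, eta kappa 17, iota rho 4] → take iota rho (4); add rho.
Step 4: frontier [alpha kappa 11, eta kappa 17, kappa rho 7] → take kappa rho (7); add kappa.
The 3rd edge added is iota rho.

iota-rho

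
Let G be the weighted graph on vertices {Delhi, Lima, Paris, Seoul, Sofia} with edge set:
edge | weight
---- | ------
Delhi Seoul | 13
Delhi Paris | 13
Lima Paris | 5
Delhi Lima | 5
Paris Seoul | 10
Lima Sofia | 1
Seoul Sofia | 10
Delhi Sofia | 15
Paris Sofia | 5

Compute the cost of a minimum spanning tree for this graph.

21

Kruskal: consider edges lightest-first.
Lima Sofia (1): add. Components now {Lima,Sofia} {Seoul} {Delhi} {Paris}
Delhi Lima (5): add. Components now {Delhi,Lima,Sofia} {Seoul} {Paris}
Lima Paris (5): add. Components now {Delhi,Lima,Paris,Sofia} {Seoul}
Paris Sofia (5): skip — Sofia and Paris already connected.
Paris Seoul (10): add. Components now {Delhi,Lima,Paris,Seoul,Sofia}
MST edges: Lima Sofia, Delhi Lima, Lima Paris, Paris Seoul; total weight 1+5+5+10 = 21.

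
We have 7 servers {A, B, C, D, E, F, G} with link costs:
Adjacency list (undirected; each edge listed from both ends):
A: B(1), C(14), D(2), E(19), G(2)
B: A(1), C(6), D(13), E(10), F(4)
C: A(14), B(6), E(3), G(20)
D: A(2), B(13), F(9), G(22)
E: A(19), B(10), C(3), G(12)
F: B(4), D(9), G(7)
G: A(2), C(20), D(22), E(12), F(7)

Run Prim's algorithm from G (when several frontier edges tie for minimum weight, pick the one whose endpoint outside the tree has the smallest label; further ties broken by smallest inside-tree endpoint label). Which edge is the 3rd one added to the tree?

A-D

Grow the tree from G using Prim:
Step 1: cheapest edge leaving the tree is A—G (2); add A.
Step 2: cheapest edge leaving the tree is A—B (1); add B.
Step 3: cheapest edge leaving the tree is A—D (2); add D.
Step 4: cheapest edge leaving the tree is B—F (4); add F.
Step 5: cheapest edge leaving the tree is B—C (6); add C.
Step 6: cheapest edge leaving the tree is C—E (3); add E.
The 3rd edge added is A—D.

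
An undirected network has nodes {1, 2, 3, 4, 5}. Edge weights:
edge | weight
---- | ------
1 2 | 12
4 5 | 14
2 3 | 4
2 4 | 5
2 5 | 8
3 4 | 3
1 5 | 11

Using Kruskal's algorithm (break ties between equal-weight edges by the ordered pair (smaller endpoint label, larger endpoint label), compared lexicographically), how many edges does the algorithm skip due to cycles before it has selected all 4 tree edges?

1

Sort edges by weight, then run Kruskal:
3 4 (3): add. Components now {1} {2} {3,4} {5}
2 3 (4): add. Components now {1} {2,3,4} {5}
2 4 (5): skip — 2 and 4 already connected.
2 5 (8): add. Components now {1} {2,3,4,5}
1 5 (11): add. Components now {1,2,3,4,5}
Edges rejected before the tree was complete: 1.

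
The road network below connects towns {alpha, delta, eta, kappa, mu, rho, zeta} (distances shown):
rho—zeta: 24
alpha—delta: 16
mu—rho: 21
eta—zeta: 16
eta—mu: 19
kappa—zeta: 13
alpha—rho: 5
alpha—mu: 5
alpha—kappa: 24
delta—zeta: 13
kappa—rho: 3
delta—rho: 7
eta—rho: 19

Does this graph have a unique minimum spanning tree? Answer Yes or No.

Sort edges by weight, then run Kruskal:
kappa—rho (3): add — endpoints in different components.
alpha—mu (5): add — endpoints in different components.
alpha—rho (5): add — endpoints in different components.
delta—rho (7): add — endpoints in different components.
delta—zeta (13): add — endpoints in different components.
kappa—zeta (13): skip — zeta and kappa already connected.
alpha—delta (16): skip — delta and alpha already connected.
eta—zeta (16): add — endpoints in different components.
Non-tree edge kappa—zeta has weight 13, equal to the heaviest edge on its tree cycle — swapping gives another MST of the same weight. Not unique.

No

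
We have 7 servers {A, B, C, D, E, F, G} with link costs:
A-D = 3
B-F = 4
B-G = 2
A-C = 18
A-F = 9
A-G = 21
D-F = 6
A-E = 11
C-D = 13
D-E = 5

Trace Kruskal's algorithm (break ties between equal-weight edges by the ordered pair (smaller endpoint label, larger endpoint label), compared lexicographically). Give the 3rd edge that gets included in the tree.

Kruskal's algorithm — process edges by increasing weight (ties by edge label):
B-G (2): add. Components now {A} {B,G} {C} {D} {E} {F}
A-D (3): add. Components now {A,D} {B,G} {C} {E} {F}
B-F (4): add. Components now {A,D} {B,F,G} {C} {E}
D-E (5): add. Components now {A,D,E} {B,F,G} {C}
D-F (6): add. Components now {A,B,D,E,F,G} {C}
A-F (9): skip — A and F already connected.
A-E (11): skip — A and E already connected.
C-D (13): add. Components now {A,B,C,D,E,F,G}
The 3rd edge added is B-F.

B-F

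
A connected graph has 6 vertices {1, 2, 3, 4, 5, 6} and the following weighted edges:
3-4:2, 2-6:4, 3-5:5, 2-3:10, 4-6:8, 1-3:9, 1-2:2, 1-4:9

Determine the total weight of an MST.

21

Prim's algorithm from 4:
Step 1: frontier [3-4 2, 4-6 8, 1-4 9] → take 3-4 (2); add 3.
Step 2: frontier [3-5 5, 1-3 9, 2-3 10, 4-6 8, 1-4 9] → take 3-5 (5); add 5.
Step 3: frontier [1-3 9, 2-3 10, 4-6 8, 1-4 9] → take 4-6 (8); add 6.
Step 4: frontier [1-3 9, 2-3 10, 1-4 9, 2-6 4] → take 2-6 (4); add 2.
Step 5: frontier [1-2 2, 1-3 9, 1-4 9] → take 1-2 (2); add 1.
MST edges: 3-4, 3-5, 4-6, 2-6, 1-2; total weight 2+5+8+4+2 = 21.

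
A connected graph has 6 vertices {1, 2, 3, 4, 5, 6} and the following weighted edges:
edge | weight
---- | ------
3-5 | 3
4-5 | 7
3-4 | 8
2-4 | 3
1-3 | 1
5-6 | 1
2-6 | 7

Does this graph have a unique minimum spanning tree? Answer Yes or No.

No

Kruskal: consider edges lightest-first.
1-3 (1): add — endpoints in different components.
5-6 (1): add — endpoints in different components.
2-4 (3): add — endpoints in different components.
3-5 (3): add — endpoints in different components.
2-6 (7): add — endpoints in different components.
Non-tree edge 4-5 has weight 7, equal to the heaviest edge on its tree cycle — swapping gives another MST of the same weight. Not unique.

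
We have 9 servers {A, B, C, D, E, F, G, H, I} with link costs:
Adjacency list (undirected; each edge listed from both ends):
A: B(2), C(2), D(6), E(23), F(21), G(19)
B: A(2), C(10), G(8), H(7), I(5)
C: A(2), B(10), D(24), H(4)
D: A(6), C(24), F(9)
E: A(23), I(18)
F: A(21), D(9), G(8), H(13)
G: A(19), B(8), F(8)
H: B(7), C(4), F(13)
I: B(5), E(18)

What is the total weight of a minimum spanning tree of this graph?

Kruskal's algorithm — process edges by increasing weight (ties by edge label):
A—B (2): add — endpoints in different components.
A—C (2): add — endpoints in different components.
C—H (4): add — endpoints in different components.
B—I (5): add — endpoints in different components.
A—D (6): add — endpoints in different components.
B—H (7): skip — B and H already connected.
B—G (8): add — endpoints in different components.
F—G (8): add — endpoints in different components.
D—F (9): skip — D and F already connected.
B—C (10): skip — B and C already connected.
F—H (13): skip — F and H already connected.
E—I (18): add — endpoints in different components.
MST edges: A—B, A—C, C—H, B—I, A—D, B—G, F—G, E—I; total weight 2+2+4+5+6+8+8+18 = 53.

53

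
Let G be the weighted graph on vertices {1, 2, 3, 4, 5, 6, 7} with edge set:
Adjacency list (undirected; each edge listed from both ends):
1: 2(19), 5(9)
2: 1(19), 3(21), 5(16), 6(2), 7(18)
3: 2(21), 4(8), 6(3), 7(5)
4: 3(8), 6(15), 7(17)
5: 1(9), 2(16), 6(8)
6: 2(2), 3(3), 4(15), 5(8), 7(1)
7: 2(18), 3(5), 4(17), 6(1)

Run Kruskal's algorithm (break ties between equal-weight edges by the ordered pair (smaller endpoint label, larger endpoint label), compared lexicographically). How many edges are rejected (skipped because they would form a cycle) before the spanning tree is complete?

1

Kruskal's algorithm — process edges by increasing weight (ties by edge label):
6–7 (1): add. Components now {1} {2} {3} {4} {5} {6,7}
2–6 (2): add. Components now {1} {2,6,7} {3} {4} {5}
3–6 (3): add. Components now {1} {2,3,6,7} {4} {5}
3–7 (5): skip — 3 and 7 already connected.
3–4 (8): add. Components now {1} {2,3,4,6,7} {5}
5–6 (8): add. Components now {1} {2,3,4,5,6,7}
1–5 (9): add. Components now {1,2,3,4,5,6,7}
Edges rejected before the tree was complete: 1.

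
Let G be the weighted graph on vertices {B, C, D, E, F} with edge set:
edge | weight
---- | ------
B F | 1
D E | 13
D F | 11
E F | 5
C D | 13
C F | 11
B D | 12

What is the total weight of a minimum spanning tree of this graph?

Prim's algorithm from F:
Step 1: frontier [B F 1, E F 5, C F 11, D F 11] → take B F (1); add B.
Step 2: frontier [B D 12, E F 5, C F 11, D F 11] → take E F (5); add E.
Step 3: frontier [B D 12, D E 13, C F 11, D F 11] → take C F (11); add C.
Step 4: frontier [B D 12, C D 13, D E 13, D F 11] → take D F (11); add D.
MST edges: B F, E F, C F, D F; total weight 1+5+11+11 = 28.

28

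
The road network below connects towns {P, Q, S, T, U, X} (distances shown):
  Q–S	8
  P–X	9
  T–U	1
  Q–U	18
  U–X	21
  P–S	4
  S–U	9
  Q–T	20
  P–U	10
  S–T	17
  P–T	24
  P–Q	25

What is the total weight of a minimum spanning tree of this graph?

Sort edges by weight, then run Kruskal:
T–U (1): add — endpoints in different components.
P–S (4): add — endpoints in different components.
Q–S (8): add — endpoints in different components.
P–X (9): add — endpoints in different components.
S–U (9): add — endpoints in different components.
MST edges: T–U, P–S, Q–S, P–X, S–U; total weight 1+4+8+9+9 = 31.

31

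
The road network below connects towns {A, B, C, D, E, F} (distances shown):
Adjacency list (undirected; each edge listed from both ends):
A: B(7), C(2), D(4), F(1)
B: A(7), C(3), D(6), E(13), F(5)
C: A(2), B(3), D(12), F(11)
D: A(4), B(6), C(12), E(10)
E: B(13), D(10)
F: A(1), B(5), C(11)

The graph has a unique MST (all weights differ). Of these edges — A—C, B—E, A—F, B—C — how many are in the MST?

3

Sort edges by weight, then run Kruskal:
A—F (1): add — endpoints in different components.
A—C (2): add — endpoints in different components.
B—C (3): add — endpoints in different components.
A—D (4): add — endpoints in different components.
B—F (5): skip — B and F already connected.
B—D (6): skip — B and D already connected.
A—B (7): skip — A and B already connected.
D—E (10): add — endpoints in different components.
MST edge set: {A—F, A—C, B—C, A—D, D—E}.
Of the listed edges, {A—C, A—F, B—C} are in the MST → 3.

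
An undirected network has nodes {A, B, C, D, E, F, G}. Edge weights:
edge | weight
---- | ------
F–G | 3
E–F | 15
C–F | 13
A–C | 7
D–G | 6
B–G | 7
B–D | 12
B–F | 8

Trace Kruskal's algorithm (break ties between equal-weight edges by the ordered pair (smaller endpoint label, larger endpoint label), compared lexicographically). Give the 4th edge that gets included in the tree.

B-G

Kruskal: consider edges lightest-first.
F–G (3): add — endpoints in different components.
D–G (6): add — endpoints in different components.
A–C (7): add — endpoints in different components.
B–G (7): add — endpoints in different components.
B–F (8): skip — B and F already connected.
B–D (12): skip — B and D already connected.
C–F (13): add — endpoints in different components.
E–F (15): add — endpoints in different components.
The 4th edge added is B–G.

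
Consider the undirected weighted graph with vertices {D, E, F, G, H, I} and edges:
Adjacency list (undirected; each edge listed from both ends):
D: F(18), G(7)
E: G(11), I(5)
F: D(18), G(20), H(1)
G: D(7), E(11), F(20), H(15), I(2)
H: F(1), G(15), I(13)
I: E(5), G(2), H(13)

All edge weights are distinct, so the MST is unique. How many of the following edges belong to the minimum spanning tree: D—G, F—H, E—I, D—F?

3

Sort edges by weight, then run Kruskal:
F—H (1): add — endpoints in different components.
G—I (2): add — endpoints in different components.
E—I (5): add — endpoints in different components.
D—G (7): add — endpoints in different components.
E—G (11): skip — E and G already connected.
H—I (13): add — endpoints in different components.
MST edge set: {F—H, G—I, E—I, D—G, H—I}.
Of the listed edges, {D—G, F—H, E—I} are in the MST → 3.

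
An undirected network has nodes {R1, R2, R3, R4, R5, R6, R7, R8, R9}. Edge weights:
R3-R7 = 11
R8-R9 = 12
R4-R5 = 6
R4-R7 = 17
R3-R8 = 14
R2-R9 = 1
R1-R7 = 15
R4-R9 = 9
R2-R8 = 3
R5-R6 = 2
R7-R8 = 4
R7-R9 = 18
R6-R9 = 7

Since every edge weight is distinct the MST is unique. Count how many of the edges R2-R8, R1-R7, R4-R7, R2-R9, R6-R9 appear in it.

4

Kruskal's algorithm — process edges by increasing weight (ties by edge label):
R2-R9 (1): add — endpoints in different components.
R5-R6 (2): add — endpoints in different components.
R2-R8 (3): add — endpoints in different components.
R7-R8 (4): add — endpoints in different components.
R4-R5 (6): add — endpoints in different components.
R6-R9 (7): add — endpoints in different components.
R4-R9 (9): skip — R9 and R4 already connected.
R3-R7 (11): add — endpoints in different components.
R8-R9 (12): skip — R9 and R8 already connected.
R3-R8 (14): skip — R3 and R8 already connected.
R1-R7 (15): add — endpoints in different components.
MST edge set: {R2-R9, R5-R6, R2-R8, R7-R8, R4-R5, R6-R9, R3-R7, R1-R7}.
Of the listed edges, {R2-R8, R1-R7, R2-R9, R6-R9} are in the MST → 4.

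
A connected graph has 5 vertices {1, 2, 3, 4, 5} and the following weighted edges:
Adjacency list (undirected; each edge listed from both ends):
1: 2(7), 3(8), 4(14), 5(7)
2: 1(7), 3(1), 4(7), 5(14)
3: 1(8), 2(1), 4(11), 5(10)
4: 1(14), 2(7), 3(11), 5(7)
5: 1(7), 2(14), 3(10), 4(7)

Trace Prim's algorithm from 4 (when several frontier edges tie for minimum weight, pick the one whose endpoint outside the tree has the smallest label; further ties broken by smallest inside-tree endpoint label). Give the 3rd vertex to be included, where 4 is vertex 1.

Grow the tree from 4 using Prim:
Step 1: cheapest edge leaving the tree is 2 4 (7); add 2.
Step 2: cheapest edge leaving the tree is 2 3 (1); add 3.
Step 3: cheapest edge leaving the tree is 1 2 (7); add 1.
Step 4: cheapest edge leaving the tree is 1 5 (7); add 5.
Vertex order: 4, 2, 3, 1, 5. The 3rd vertex is 3.

3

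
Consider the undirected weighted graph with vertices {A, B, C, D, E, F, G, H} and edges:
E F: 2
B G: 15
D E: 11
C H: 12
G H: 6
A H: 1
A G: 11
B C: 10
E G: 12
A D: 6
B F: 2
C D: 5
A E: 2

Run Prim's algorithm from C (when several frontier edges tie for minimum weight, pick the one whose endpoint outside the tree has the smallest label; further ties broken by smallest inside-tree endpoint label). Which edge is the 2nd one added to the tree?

Grow the tree from C using Prim:
Step 1: frontier [C D 5, B C 10, C H 12] → take C D (5); add D.
Step 2: frontier [B C 10, C H 12, A D 6, D E 11] → take A D (6); add A.
Step 3: frontier [A H 1, A E 2, A G 11, B C 10, C H 12, D E 11] → take A H (1); add H.
Step 4: frontier [A E 2, A G 11, B C 10, D E 11, G H 6] → take A E (2); add E.
Step 5: frontier [A G 11, B C 10, E F 2, E G 12, G H 6] → take E F (2); add F.
Step 6: frontier [A G 11, B C 10, E G 12, B F 2, G H 6] → take B F (2); add B.
Step 7: frontier [A G 11, B G 15, E G 12, G H 6] → take G H (6); add G.
The 2nd edge added is A D.

A-D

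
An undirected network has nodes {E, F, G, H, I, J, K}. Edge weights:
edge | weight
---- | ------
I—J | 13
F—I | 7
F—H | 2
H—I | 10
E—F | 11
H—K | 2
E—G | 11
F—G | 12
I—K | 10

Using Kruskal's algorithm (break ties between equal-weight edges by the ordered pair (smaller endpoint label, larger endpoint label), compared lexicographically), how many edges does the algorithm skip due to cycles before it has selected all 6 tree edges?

3

Kruskal: consider edges lightest-first.
F—H (2): add. Components now {E} {F,H} {G} {I} {J} {K}
H—K (2): add. Components now {E} {F,H,K} {G} {I} {J}
F—I (7): add. Components now {E} {F,H,I,K} {G} {J}
H—I (10): skip — H and I already connected.
I—K (10): skip — I and K already connected.
E—F (11): add. Components now {E,F,H,I,K} {G} {J}
E—G (11): add. Components now {E,F,G,H,I,K} {J}
F—G (12): skip — F and G already connected.
I—J (13): add. Components now {E,F,G,H,I,J,K}
Edges rejected before the tree was complete: 3.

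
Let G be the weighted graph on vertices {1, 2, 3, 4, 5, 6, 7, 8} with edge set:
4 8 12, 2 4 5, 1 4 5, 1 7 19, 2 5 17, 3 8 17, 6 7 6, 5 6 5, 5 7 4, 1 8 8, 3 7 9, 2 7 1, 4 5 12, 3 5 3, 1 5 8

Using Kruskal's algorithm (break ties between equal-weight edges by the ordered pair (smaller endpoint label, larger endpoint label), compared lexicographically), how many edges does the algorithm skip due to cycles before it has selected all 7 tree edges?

Kruskal's algorithm — process edges by increasing weight (ties by edge label):
2 7 (1): add — endpoints in different components.
3 5 (3): add — endpoints in different components.
5 7 (4): add — endpoints in different components.
1 4 (5): add — endpoints in different components.
2 4 (5): add — endpoints in different components.
5 6 (5): add — endpoints in different components.
6 7 (6): skip — 6 and 7 already connected.
1 5 (8): skip — 1 and 5 already connected.
1 8 (8): add — endpoints in different components.
Edges rejected before the tree was complete: 2.

2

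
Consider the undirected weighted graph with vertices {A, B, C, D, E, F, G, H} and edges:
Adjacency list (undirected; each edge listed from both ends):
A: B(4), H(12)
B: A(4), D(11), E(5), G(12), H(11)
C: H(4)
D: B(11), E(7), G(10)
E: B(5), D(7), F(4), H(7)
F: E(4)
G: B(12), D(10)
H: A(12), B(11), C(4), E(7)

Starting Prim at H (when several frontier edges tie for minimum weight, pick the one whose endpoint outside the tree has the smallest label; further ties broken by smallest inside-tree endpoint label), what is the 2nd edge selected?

Prim's algorithm from H:
Step 1: cheapest edge leaving the tree is C-H (4); add C.
Step 2: cheapest edge leaving the tree is E-H (7); add E.
Step 3: cheapest edge leaving the tree is E-F (4); add F.
Step 4: cheapest edge leaving the tree is B-E (5); add B.
Step 5: cheapest edge leaving the tree is A-B (4); add A.
Step 6: cheapest edge leaving the tree is D-E (7); add D.
Step 7: cheapest edge leaving the tree is D-G (10); add G.
The 2nd edge added is E-H.

E-H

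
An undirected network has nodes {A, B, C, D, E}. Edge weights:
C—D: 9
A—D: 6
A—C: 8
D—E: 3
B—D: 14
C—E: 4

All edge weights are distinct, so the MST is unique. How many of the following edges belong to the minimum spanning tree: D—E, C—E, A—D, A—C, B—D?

4

Kruskal: consider edges lightest-first.
D—E (3): add. Components now {A} {B} {C} {D,E}
C—E (4): add. Components now {A} {B} {C,D,E}
A—D (6): add. Components now {A,C,D,E} {B}
A—C (8): skip — A and C already connected.
C—D (9): skip — C and D already connected.
B—D (14): add. Components now {A,B,C,D,E}
MST edge set: {D—E, C—E, A—D, B—D}.
Of the listed edges, {D—E, C—E, A—D, B—D} are in the MST → 4.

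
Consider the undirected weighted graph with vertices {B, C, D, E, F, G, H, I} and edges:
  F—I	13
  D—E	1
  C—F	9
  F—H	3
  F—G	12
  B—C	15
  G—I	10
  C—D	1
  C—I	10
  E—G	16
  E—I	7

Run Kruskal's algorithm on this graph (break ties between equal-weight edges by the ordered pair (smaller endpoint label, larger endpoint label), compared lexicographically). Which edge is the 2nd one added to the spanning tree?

D-E

Sort edges by weight, then run Kruskal:
C—D (1): add — endpoints in different components.
D—E (1): add — endpoints in different components.
F—H (3): add — endpoints in different components.
E—I (7): add — endpoints in different components.
C—F (9): add — endpoints in different components.
C—I (10): skip — C and I already connected.
G—I (10): add — endpoints in different components.
F—G (12): skip — F and G already connected.
F—I (13): skip — F and I already connected.
B—C (15): add — endpoints in different components.
The 2nd edge added is D—E.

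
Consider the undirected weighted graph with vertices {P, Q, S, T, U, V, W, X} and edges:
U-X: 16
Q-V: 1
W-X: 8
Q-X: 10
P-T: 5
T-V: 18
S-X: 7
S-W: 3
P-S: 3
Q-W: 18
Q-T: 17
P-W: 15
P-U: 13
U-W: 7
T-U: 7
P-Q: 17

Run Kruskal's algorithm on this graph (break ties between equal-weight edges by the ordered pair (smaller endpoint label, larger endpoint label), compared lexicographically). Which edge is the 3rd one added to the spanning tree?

S-W

Kruskal's algorithm — process edges by increasing weight (ties by edge label):
Q-V (1): add — endpoints in different components.
P-S (3): add — endpoints in different components.
S-W (3): add — endpoints in different components.
P-T (5): add — endpoints in different components.
S-X (7): add — endpoints in different components.
T-U (7): add — endpoints in different components.
U-W (7): skip — U and W already connected.
W-X (8): skip — X and W already connected.
Q-X (10): add — endpoints in different components.
The 3rd edge added is S-W.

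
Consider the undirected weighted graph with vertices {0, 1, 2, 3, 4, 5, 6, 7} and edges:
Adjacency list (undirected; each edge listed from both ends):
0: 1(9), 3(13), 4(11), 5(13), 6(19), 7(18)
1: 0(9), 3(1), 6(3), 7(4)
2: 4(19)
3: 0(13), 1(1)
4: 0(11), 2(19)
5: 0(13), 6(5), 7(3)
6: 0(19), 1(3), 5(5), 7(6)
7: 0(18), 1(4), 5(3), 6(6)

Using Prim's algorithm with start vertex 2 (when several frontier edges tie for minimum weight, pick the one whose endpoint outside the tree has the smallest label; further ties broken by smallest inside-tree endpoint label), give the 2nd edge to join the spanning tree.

0-4

Prim, starting at 2.
Step 1: cheapest edge leaving the tree is 2 4 (19); add 4.
Step 2: cheapest edge leaving the tree is 0 4 (11); add 0.
Step 3: cheapest edge leaving the tree is 0 1 (9); add 1.
Step 4: cheapest edge leaving the tree is 1 3 (1); add 3.
Step 5: cheapest edge leaving the tree is 1 6 (3); add 6.
Step 6: cheapest edge leaving the tree is 1 7 (4); add 7.
Step 7: cheapest edge leaving the tree is 5 7 (3); add 5.
The 2nd edge added is 0 4.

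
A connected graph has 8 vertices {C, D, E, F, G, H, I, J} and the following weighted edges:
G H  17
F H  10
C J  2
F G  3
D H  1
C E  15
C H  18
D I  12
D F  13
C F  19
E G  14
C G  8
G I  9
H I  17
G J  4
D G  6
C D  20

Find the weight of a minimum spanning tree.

39

Sort edges by weight, then run Kruskal:
D H (1): add — endpoints in different components.
C J (2): add — endpoints in different components.
F G (3): add — endpoints in different components.
G J (4): add — endpoints in different components.
D G (6): add — endpoints in different components.
C G (8): skip — C and G already connected.
G I (9): add — endpoints in different components.
F H (10): skip — F and H already connected.
D I (12): skip — D and I already connected.
D F (13): skip — D and F already connected.
E G (14): add — endpoints in different components.
MST edges: D H, C J, F G, G J, D G, G I, E G; total weight 1+2+3+4+6+9+14 = 39.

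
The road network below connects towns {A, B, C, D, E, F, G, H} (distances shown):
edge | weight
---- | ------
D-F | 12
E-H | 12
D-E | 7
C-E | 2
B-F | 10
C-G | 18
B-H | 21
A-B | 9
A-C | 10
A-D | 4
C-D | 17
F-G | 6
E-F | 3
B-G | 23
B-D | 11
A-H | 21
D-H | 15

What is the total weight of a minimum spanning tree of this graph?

43

Kruskal's algorithm — process edges by increasing weight (ties by edge label):
C-E (2): add — endpoints in different components.
E-F (3): add — endpoints in different components.
A-D (4): add — endpoints in different components.
F-G (6): add — endpoints in different components.
D-E (7): add — endpoints in different components.
A-B (9): add — endpoints in different components.
A-C (10): skip — A and C already connected.
B-F (10): skip — B and F already connected.
B-D (11): skip — B and D already connected.
D-F (12): skip — D and F already connected.
E-H (12): add — endpoints in different components.
MST edges: C-E, E-F, A-D, F-G, D-E, A-B, E-H; total weight 2+3+4+6+7+9+12 = 43.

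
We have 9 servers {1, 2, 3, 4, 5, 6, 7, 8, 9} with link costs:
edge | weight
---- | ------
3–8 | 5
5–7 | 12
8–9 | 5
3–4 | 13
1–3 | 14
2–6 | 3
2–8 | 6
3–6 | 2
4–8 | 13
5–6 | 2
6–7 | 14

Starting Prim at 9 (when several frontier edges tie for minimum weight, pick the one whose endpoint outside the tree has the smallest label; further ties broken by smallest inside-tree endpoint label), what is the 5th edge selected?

Prim's algorithm from 9:
Step 1: frontier [8–9 5] → take 8–9 (5); add 8.
Step 2: frontier [3–8 5, 2–8 6, 4–8 13] → take 3–8 (5); add 3.
Step 3: frontier [3–6 2, 3–4 13, 1–3 14, 2–8 6, 4–8 13] → take 3–6 (2); add 6.
Step 4: frontier [3–4 13, 1–3 14, 5–6 2, 2–6 3, 6–7 14, 2–8 6, 4–8 13] → take 5–6 (2); add 5.
Step 5: frontier [3–4 13, 1–3 14, 5–7 12, 2–6 3, 6–7 14, 2–8 6, 4–8 13] → take 2–6 (3); add 2.
Step 6: frontier [3–4 13, 1–3 14, 5–7 12, 6–7 14, 4–8 13] → take 5–7 (12); add 7.
Step 7: frontier [3–4 13, 1–3 14, 4–8 13] → take 3–4 (13); add 4.
Step 8: frontier [1–3 14] → take 1–3 (14); add 1.
The 5th edge added is 2–6.

2-6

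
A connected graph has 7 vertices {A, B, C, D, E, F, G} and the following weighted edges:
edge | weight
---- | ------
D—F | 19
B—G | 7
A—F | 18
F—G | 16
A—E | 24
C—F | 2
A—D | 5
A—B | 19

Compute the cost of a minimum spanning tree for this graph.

Kruskal: consider edges lightest-first.
C—F (2): add — endpoints in different components.
A—D (5): add — endpoints in different components.
B—G (7): add — endpoints in different components.
F—G (16): add — endpoints in different components.
A—F (18): add — endpoints in different components.
A—B (19): skip — A and B already connected.
D—F (19): skip — D and F already connected.
A—E (24): add — endpoints in different components.
MST edges: C—F, A—D, B—G, F—G, A—F, A—E; total weight 2+5+7+16+18+24 = 72.

72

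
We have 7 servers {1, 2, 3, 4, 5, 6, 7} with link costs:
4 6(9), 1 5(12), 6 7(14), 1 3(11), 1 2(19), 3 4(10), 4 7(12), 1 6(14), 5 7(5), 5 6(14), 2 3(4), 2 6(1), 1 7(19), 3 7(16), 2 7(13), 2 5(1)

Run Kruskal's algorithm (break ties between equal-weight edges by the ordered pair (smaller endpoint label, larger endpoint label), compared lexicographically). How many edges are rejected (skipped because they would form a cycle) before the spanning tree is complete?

Kruskal: consider edges lightest-first.
2 5 (1): add. Components now {1} {2,5} {3} {4} {6} {7}
2 6 (1): add. Components now {1} {2,5,6} {3} {4} {7}
2 3 (4): add. Components now {1} {2,3,5,6} {4} {7}
5 7 (5): add. Components now {1} {2,3,5,6,7} {4}
4 6 (9): add. Components now {1} {2,3,4,5,6,7}
3 4 (10): skip — 3 and 4 already connected.
1 3 (11): add. Components now {1,2,3,4,5,6,7}
Edges rejected before the tree was complete: 1.

1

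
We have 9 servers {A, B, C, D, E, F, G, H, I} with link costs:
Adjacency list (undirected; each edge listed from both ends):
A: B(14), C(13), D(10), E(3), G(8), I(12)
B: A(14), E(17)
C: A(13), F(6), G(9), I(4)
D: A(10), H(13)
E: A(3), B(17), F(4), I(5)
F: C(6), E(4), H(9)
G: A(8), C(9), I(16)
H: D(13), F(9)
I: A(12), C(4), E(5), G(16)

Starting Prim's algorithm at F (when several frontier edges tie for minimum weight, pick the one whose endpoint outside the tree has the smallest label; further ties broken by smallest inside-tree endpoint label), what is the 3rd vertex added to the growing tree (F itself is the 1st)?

A

Grow the tree from F using Prim:
Step 1: cheapest edge leaving the tree is E F (4); add E.
Step 2: cheapest edge leaving the tree is A E (3); add A.
Step 3: cheapest edge leaving the tree is E I (5); add I.
Step 4: cheapest edge leaving the tree is C I (4); add C.
Step 5: cheapest edge leaving the tree is A G (8); add G.
Step 6: cheapest edge leaving the tree is F H (9); add H.
Step 7: cheapest edge leaving the tree is A D (10); add D.
Step 8: cheapest edge leaving the tree is A B (14); add B.
Vertex order: F, E, A, I, C, G, H, D, B. The 3rd vertex is A.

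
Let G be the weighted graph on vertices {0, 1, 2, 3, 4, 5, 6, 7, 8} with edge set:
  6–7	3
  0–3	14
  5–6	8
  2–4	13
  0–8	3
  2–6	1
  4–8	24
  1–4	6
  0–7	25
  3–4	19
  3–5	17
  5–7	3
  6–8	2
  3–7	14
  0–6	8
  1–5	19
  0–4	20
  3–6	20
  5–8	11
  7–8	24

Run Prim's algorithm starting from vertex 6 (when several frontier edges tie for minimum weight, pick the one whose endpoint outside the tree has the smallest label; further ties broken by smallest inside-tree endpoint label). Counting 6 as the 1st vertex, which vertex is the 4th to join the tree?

Prim's algorithm from 6:
Step 1: cheapest edge leaving the tree is 2–6 (1); add 2.
Step 2: cheapest edge leaving the tree is 6–8 (2); add 8.
Step 3: cheapest edge leaving the tree is 0–8 (3); add 0.
Step 4: cheapest edge leaving the tree is 6–7 (3); add 7.
Step 5: cheapest edge leaving the tree is 5–7 (3); add 5.
Step 6: cheapest edge leaving the tree is 2–4 (13); add 4.
Step 7: cheapest edge leaving the tree is 1–4 (6); add 1.
Step 8: cheapest edge leaving the tree is 0–3 (14); add 3.
Vertex order: 6, 2, 8, 0, 7, 5, 4, 1, 3. The 4th vertex is 0.

0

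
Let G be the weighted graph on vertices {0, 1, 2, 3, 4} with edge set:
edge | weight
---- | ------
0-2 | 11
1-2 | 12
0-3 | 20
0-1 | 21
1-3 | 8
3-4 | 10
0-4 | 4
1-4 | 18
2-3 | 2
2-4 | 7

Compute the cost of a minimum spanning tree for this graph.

Prim's algorithm from 2:
Step 1: frontier [2-3 2, 2-4 7, 0-2 11, 1-2 12] → take 2-3 (2); add 3.
Step 2: frontier [2-4 7, 0-2 11, 1-2 12, 1-3 8, 3-4 10, 0-3 20] → take 2-4 (7); add 4.
Step 3: frontier [0-2 11, 1-2 12, 1-3 8, 0-3 20, 0-4 4, 1-4 18] → take 0-4 (4); add 0.
Step 4: frontier [0-1 21, 1-2 12, 1-3 8, 1-4 18] → take 1-3 (8); add 1.
MST edges: 2-3, 2-4, 0-4, 1-3; total weight 2+7+4+8 = 21.

21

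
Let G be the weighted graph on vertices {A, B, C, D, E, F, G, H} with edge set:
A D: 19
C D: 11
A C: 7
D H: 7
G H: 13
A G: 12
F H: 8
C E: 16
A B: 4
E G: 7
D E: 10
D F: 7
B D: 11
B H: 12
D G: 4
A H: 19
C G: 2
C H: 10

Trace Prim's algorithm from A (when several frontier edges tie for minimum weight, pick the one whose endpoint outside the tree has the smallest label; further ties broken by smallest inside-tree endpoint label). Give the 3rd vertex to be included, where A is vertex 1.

Grow the tree from A using Prim:
Step 1: cheapest edge leaving the tree is A B (4); add B.
Step 2: cheapest edge leaving the tree is A C (7); add C.
Step 3: cheapest edge leaving the tree is C G (2); add G.
Step 4: cheapest edge leaving the tree is D G (4); add D.
Step 5: cheapest edge leaving the tree is E G (7); add E.
Step 6: cheapest edge leaving the tree is D F (7); add F.
Step 7: cheapest edge leaving the tree is D H (7); add H.
Vertex order: A, B, C, G, D, E, F, H. The 3rd vertex is C.

C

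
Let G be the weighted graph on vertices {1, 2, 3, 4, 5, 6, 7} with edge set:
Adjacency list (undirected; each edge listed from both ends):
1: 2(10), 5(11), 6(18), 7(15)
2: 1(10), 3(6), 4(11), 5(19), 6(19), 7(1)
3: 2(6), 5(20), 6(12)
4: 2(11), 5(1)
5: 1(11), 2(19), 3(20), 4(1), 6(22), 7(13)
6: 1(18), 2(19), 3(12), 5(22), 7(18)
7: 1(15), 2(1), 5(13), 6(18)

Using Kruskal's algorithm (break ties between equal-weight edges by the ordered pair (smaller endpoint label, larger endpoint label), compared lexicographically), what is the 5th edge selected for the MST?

1-5

Kruskal's algorithm — process edges by increasing weight (ties by edge label):
2—7 (1): add — endpoints in different components.
4—5 (1): add — endpoints in different components.
2—3 (6): add — endpoints in different components.
1—2 (10): add — endpoints in different components.
1—5 (11): add — endpoints in different components.
2—4 (11): skip — 2 and 4 already connected.
3—6 (12): add — endpoints in different components.
The 5th edge added is 1—5.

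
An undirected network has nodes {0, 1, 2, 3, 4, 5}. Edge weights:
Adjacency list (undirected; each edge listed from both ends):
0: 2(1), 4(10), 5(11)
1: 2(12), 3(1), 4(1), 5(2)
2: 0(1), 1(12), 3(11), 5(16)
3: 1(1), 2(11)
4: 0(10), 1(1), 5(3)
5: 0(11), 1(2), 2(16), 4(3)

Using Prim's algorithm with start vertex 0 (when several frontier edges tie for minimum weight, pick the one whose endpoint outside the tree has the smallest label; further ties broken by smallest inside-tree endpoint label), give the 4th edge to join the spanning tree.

1-3

Prim, starting at 0.
Step 1: cheapest edge leaving the tree is 0—2 (1); add 2.
Step 2: cheapest edge leaving the tree is 0—4 (10); add 4.
Step 3: cheapest edge leaving the tree is 1—4 (1); add 1.
Step 4: cheapest edge leaving the tree is 1—3 (1); add 3.
Step 5: cheapest edge leaving the tree is 1—5 (2); add 5.
The 4th edge added is 1—3.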